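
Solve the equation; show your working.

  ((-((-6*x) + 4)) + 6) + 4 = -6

Step 1. [((-((-6*x) + 4)) + 6) + 4 = -6] subtract 4: x sits inside (… + 4). So sub: (-((-6*x) + 4)) + 6 = -10.
Step 2. [(-((-6*x) + 4)) + 6 = -10] peel the +6: subtract 6 from each side. So sub: -((-6*x) + 4) = -16.
Step 3. [-((-6*x) + 4) = -16] flip signs both sides ⇒ neg: (-6*x) + 4 = 16.
Step 4. [(-6*x) + 4 = 16] +4 is outermost — subtract 4 both sides, so sub: -6*x = 12.
Step 5. [-6*x = 12] LHS = -6·(…); ÷-6 both sides. So div: x = -2.

Answer: x ∈ {-2}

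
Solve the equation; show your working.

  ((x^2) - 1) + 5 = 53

Step 1. [((x^2) - 1) + 5 = 53] +5 is outermost — subtract 5 both sides. So sub: (x^2) - 1 = 48.
Step 2. [(x^2) - 1 = 48] add 1: x sits inside (… - 1). So sub: x^2 = 49.
Step 3. [x^2 = 49] LHS squared, RHS 49 ≥ 0: apply √ (±), so sqrt: x = 7 or -7.

Answer: x ∈ {-7, 7}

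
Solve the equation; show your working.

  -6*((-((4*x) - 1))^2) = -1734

Step 1. [-6*((-((4*x) - 1))^2) = -1734] leading coefficient -6: divide by -6. So div: (-((4*x) - 1))^2 = 289.
Step 2. [(-((4*x) - 1))^2 = 289] 289 ≥ 0, LHS is (·)² — take ±√ ⇒ sqrt: -((4*x) - 1) = 17 or -17.
Step 3. [-((4*x) - 1) = 17 or -17] LHS negated; negate both sides, so neg: (4*x) - 1 = -17 or 17.
Step 4. [(4*x) - 1 = -17 or 17] add 1: x sits inside (… - 1), so sub: 4*x = -16 or 18.
Step 5. [4*x = -16 or 18] divide by the outer 4 ⇒ div: x = -4 or 9/2.

Answer: x ∈ {-4, 9/2}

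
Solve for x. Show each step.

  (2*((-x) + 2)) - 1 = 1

Step 1. [(2*((-x) + 2)) - 1 = 1] the outer -1 inverts by adding 1. So sub: 2*((-x) + 2) = 2.
Step 2. [2*((-x) + 2) = 2] leading coefficient 2: divide by 2. So div: (-x) + 2 = 1.
Step 3. [(-x) + 2 = 1] the outer +2 inverts by subtracting 2, so sub: -x = -1.
Step 4. [-x = -1] flip signs both sides ⇒ neg: x = 1.

Answer: x ∈ {1}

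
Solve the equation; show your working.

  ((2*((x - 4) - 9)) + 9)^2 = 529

Step 1. [((2*((x - 4) - 9)) + 9)^2 = 529] 529 ≥ 0, LHS is (·)² — take ±√. So sqrt: (2*((x - 4) - 9)) + 9 = 23 or -23.
Step 2. [(2*((x - 4) - 9)) + 9 = 23 or -23] 9 comes off first (subtract 9). So sub: 2*((x - 4) - 9) = 14 or -32.
Step 3. [2*((x - 4) - 9) = 14 or -32] 2·(inner) — divide through by 2. So div: (x - 4) - 9 = 7 or -16.
Step 4. [(x - 4) - 9 = 7 or -16] peel the -9: add 9 from each side, so sub: x - 4 = 16 or -7.
Step 5. [x - 4 = 16 or -7] the outer -4 inverts by adding 4, so sub: x = 20 or -3.

Answer: x ∈ {-3, 20}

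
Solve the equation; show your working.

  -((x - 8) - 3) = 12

Step 1. [-((x - 8) - 3) = 12] leading − — multiply by −1 ⇒ neg: (x - 8) - 3 = -12.
Step 2. [(x - 8) - 3 = -12] -3 is outermost — add 3 both sides ⇒ sub: x - 8 = -9.
Step 3. [x - 8 = -9] 8 comes off first (add 8), so sub: x = -1.

Answer: x ∈ {-1}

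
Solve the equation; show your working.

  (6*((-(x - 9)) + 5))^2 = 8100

Step 1. [(6*((-(x - 9)) + 5))^2 = 8100] 8100 ≥ 0, LHS is (·)² — take ±√ ⇒ sqrt: 6*((-(x - 9)) + 5) = 90 or -90.
Step 2. [6*((-(x - 9)) + 5) = 90 or -90] LHS = 6·(…); ÷6 both sides ⇒ div: (-(x - 9)) + 5 = 15 or -15.
Step 3. [(-(x - 9)) + 5 = 15 or -15] 5 comes off first (subtract 5) ⇒ sub: -(x - 9) = 10 or -20.
Step 4. [-(x - 9) = 10 or -20] leading − — multiply by −1, so neg: x - 9 = -10 or 20.
Step 5. [x - 9 = -10 or 20] -9 is outermost — add 9 both sides ⇒ sub: x = -1 or 29.

Answer: x ∈ {-1, 29}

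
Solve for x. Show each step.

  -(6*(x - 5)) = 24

Step 1. [-(6*(x - 5)) = 24] flip signs both sides, so neg: 6*(x - 5) = -24.
Step 2. [6*(x - 5) = -24] 6·(inner) — divide through by 6, so div: x - 5 = -4.
Step 3. [x - 5 = -4] peel the -5: add 5 from each side ⇒ sub: x = 1.

Answer: x ∈ {1}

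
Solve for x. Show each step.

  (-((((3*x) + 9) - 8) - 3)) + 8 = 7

Step 1. [(-((((3*x) + 9) - 8) - 3)) + 8 = 7] +8 is outermost — subtract 8 both sides. So sub: -((((3*x) + 9) - 8) - 3) = -1.
Step 2. [-((((3*x) + 9) - 8) - 3) = -1] leading − — multiply by −1 ⇒ neg: (((3*x) + 9) - 8) - 3 = 1.
Step 3. [(((3*x) + 9) - 8) - 3 = 1] the outer -3 inverts by adding 3, so sub: ((3*x) + 9) - 8 = 4.
Step 4. [((3*x) + 9) - 8 = 4] add 8: x sits inside (… - 8) ⇒ sub: (3*x) + 9 = 12.
Step 5. [(3*x) + 9 = 12] peel the +9: subtract 9 from each side. So sub: 3*x = 3.
Step 6. [3*x = 3] leading coefficient 3: divide by 3, so div: x = 1.

Answer: x ∈ {1}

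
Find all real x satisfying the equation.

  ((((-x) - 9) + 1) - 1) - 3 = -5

Step 1. [((((-x) - 9) + 1) - 1) - 3 = -5] the outer -3 inverts by adding 3 ⇒ sub: (((-x) - 9) + 1) - 1 = -2.
Step 2. [(((-x) - 9) + 1) - 1 = -2] peel the -1: add 1 from each side, so sub: ((-x) - 9) + 1 = -1.
Step 3. [((-x) - 9) + 1 = -1] +1 is outermost — subtract 1 both sides ⇒ sub: (-x) - 9 = -2.
Step 4. [(-x) - 9 = -2] peel the -9: add 9 from each side. So sub: -x = 7.
Step 5. [-x = 7] leading − — multiply by −1, so neg: x = -7.

Answer: x ∈ {-7}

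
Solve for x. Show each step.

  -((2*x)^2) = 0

Step 1. [-((2*x)^2) = 0] leading − — multiply by −1, so neg: (2*x)^2 = 0.
Step 2. [(2*x)^2 = 0] 0 ≥ 0, LHS is (·)² — take ±√, so sqrt: 2*x = 0.
Step 3. [2*x = 0] LHS = 2·(…); ÷2 both sides, so div: x = 0.

Answer: x ∈ {0}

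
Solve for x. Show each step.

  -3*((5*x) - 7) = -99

Step 1. [-3*((5*x) - 7) = -99] leading coefficient -3: divide by -3, so div: (5*x) - 7 = 33.
Step 2. [(5*x) - 7 = 33] -7 is outermost — add 7 both sides ⇒ sub: 5*x = 40.
Step 3. [5*x = 40] LHS = 5·(…); ÷5 both sides. So div: x = 8.

Answer: x ∈ {8}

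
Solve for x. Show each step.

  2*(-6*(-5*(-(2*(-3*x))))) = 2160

Step 1. [2*(-6*(-5*(-(2*(-3*x))))) = 2160] LHS = 2·(…); ÷2 both sides. So div: -6*(-5*(-(2*(-3*x)))) = 1080.
Step 2. [-6*(-5*(-(2*(-3*x)))) = 1080] divide by the outer -6, so div: -5*(-(2*(-3*x))) = -180.
Step 3. [-5*(-(2*(-3*x))) = -180] -5·(inner) — divide through by -5, so div: -(2*(-3*x)) = 36.
Step 4. [-(2*(-3*x)) = 36] LHS negated; negate both sides, so neg: 2*(-3*x) = -36.
Step 5. [2*(-3*x) = -36] 2·(inner) — divide through by 2, so div: -3*x = -18.
Step 6. [-3*x = -18] leading coefficient -3: divide by -3 ⇒ div: x = 6.

Answer: x ∈ {6}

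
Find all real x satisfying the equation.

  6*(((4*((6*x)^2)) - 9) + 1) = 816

Step 1. [6*(((4*((6*x)^2)) - 9) + 1) = 816] 6·(inner) — divide through by 6 ⇒ div: ((4*((6*x)^2)) - 9) + 1 = 136.
Step 2. [((4*((6*x)^2)) - 9) + 1 = 136] +1 is outermost — subtract 1 both sides. So sub: (4*((6*x)^2)) - 9 = 135.
Step 3. [(4*((6*x)^2)) - 9 = 135] -9 is outermost — add 9 both sides ⇒ sub: 4*((6*x)^2) = 144.
Step 4. [4*((6*x)^2) = 144] 4 out front; divide by 4, so div: (6*x)^2 = 36.
Step 5. [(6*x)^2 = 36] √ both sides: 36 ≥ 0 gives two branches. So sqrt: 6*x = 6 or -6.
Step 6. [6*x = 6 or -6] LHS = 6·(…); ÷6 both sides, so div: x = 1 or -1.

Answer: x ∈ {-1, 1}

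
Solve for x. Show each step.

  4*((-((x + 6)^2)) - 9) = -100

Step 1. [4*((-((x + 6)^2)) - 9) = -100] divide by the outer 4, so div: (-((x + 6)^2)) - 9 = -25.
Step 2. [(-((x + 6)^2)) - 9 = -25] -9 is outermost — add 9 both sides, so sub: -((x + 6)^2) = -16.
Step 3. [-((x + 6)^2) = -16] LHS negated; negate both sides ⇒ neg: (x + 6)^2 = 16.
Step 4. [(x + 6)^2 = 16] LHS squared, RHS 16 ≥ 0: apply √ (±) ⇒ sqrt: x + 6 = 4 or -4.
Step 5. [x + 6 = 4 or -4] subtract 6: x sits inside (… + 6). So sub: x = -2 or -10.

Answer: x ∈ {-10, -2}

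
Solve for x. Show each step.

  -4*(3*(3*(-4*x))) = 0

Step 1. [-4*(3*(3*(-4*x))) = 0] LHS = -4·(…); ÷-4 both sides ⇒ div: 3*(3*(-4*x)) = 0.
Step 2. [3*(3*(-4*x)) = 0] 3 out front; divide by 3 ⇒ div: 3*(-4*x) = 0.
Step 3. [3*(-4*x) = 0] LHS = 3·(…); ÷3 both sides. So div: -4*x = 0.
Step 4. [-4*x = 0] -4 out front; divide by -4, so div: x = 0.

Answer: x ∈ {0}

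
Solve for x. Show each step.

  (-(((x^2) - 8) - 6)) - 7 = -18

Step 1. [(-(((x^2) - 8) - 6)) - 7 = -18] -7 is outermost — add 7 both sides ⇒ sub: -(((x^2) - 8) - 6) = -11.
Step 2. [-(((x^2) - 8) - 6) = -11] LHS negated; negate both sides, so neg: ((x^2) - 8) - 6 = 11.
Step 3. [((x^2) - 8) - 6 = 11] -6 is outermost — add 6 both sides, so sub: (x^2) - 8 = 17.
Step 4. [(x^2) - 8 = 17] peel the -8: add 8 from each side. So sub: x^2 = 25.
Step 5. [x^2 = 25] √ both sides: 25 ≥ 0 gives two branches ⇒ sqrt: x = 5 or -5.

Answer: x ∈ {-5, 5}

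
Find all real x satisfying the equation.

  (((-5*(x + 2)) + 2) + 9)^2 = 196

Step 1. [(((-5*(x + 2)) + 2) + 9)^2 = 196] 196 ≥ 0, LHS is (·)² — take ±√. So sqrt: ((-5*(x + 2)) + 2) + 9 = 14 or -14.
Step 2. [((-5*(x + 2)) + 2) + 9 = 14 or -14] peel the +9: subtract 9 from each side, so sub: (-5*(x + 2)) + 2 = 5 or -23.
Step 3. [(-5*(x + 2)) + 2 = 5 or -23] 2 comes off first (subtract 2), so sub: -5*(x + 2) = 3 or -25.
Step 4. [-5*(x + 2) = 3 or -25] -5·(inner) — divide through by -5. So div: x + 2 = -3/5 or 5.
Step 5. [x + 2 = -3/5 or 5] +2 is outermost — subtract 2 both sides. So sub: x = -13/5 or 3.

Answer: x ∈ {-13/5, 3}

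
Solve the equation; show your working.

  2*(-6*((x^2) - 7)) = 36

Step 1. [2*(-6*((x^2) - 7)) = 36] 2 out front; divide by 2, so div: -6*((x^2) - 7) = 18.
Step 2. [-6*((x^2) - 7) = 18] leading coefficient -6: divide by -6 ⇒ div: (x^2) - 7 = -3.
Step 3. [(x^2) - 7 = -3] add 7: x sits inside (… - 7) ⇒ sub: x^2 = 4.
Step 4. [x^2 = 4] √ both sides: 4 ≥ 0 gives two branches, so sqrt: x = 2 or -2.

Answer: x ∈ {-2, 2}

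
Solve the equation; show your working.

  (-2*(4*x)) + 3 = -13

Step 1. [(-2*(4*x)) + 3 = -13] peel the +3: subtract 3 from each side. So sub: -2*(4*x) = -16.
Step 2. [-2*(4*x) = -16] leading coefficient -2: divide by -2. So div: 4*x = 8.
Step 3. [4*x = 8] leading coefficient 4: divide by 4. So div: x = 2.

Answer: x ∈ {2}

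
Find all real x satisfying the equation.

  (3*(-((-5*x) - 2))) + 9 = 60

Step 1. [(3*(-((-5*x) - 2))) + 9 = 60] +9 is outermost — subtract 9 both sides, so sub: 3*(-((-5*x) - 2)) = 51.
Step 2. [3*(-((-5*x) - 2)) = 51] leading coefficient 3: divide by 3, so div: -((-5*x) - 2) = 17.
Step 3. [-((-5*x) - 2) = 17] flip signs both sides ⇒ neg: (-5*x) - 2 = -17.
Step 4. [(-5*x) - 2 = -17] peel the -2: add 2 from each side. So sub: -5*x = -15.
Step 5. [-5*x = -15] LHS = -5·(…); ÷-5 both sides ⇒ div: x = 3.

Answer: x ∈ {3}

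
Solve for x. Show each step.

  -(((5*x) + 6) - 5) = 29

Step 1. [-(((5*x) + 6) - 5) = 29] flip signs both sides, so neg: ((5*x) + 6) - 5 = -29.
Step 2. [((5*x) + 6) - 5 = -29] -5 is outermost — add 5 both sides, so sub: (5*x) + 6 = -24.
Step 3. [(5*x) + 6 = -24] subtract 6: x sits inside (… + 6), so sub: 5*x = -30.
Step 4. [5*x = -30] 5 out front; divide by 5. So div: x = -6.

Answer: x ∈ {-6}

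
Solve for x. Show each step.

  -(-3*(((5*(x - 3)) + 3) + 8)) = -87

Step 1. [-(-3*(((5*(x - 3)) + 3) + 8)) = -87] LHS negated; negate both sides ⇒ neg: -3*(((5*(x - 3)) + 3) + 8) = 87.
Step 2. [-3*(((5*(x - 3)) + 3) + 8) = 87] LHS = -3·(…); ÷-3 both sides ⇒ div: ((5*(x - 3)) + 3) + 8 = -29.
Step 3. [((5*(x - 3)) + 3) + 8 = -29] peel the +8: subtract 8 from each side ⇒ sub: (5*(x - 3)) + 3 = -37.
Step 4. [(5*(x - 3)) + 3 = -37] 3 comes off first (subtract 3), so sub: 5*(x - 3) = -40.
Step 5. [5*(x - 3) = -40] LHS = 5·(…); ÷5 both sides. So div: x - 3 = -8.
Step 6. [x - 3 = -8] -3 is outermost — add 3 both sides ⇒ sub: x = -5.

Answer: x ∈ {-5}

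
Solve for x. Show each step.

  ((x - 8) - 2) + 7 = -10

Step 1. [((x - 8) - 2) + 7 = -10] peel the +7: subtract 7 from each side, so sub: (x - 8) - 2 = -17.
Step 2. [(x - 8) - 2 = -17] 2 comes off first (add 2). So sub: x - 8 = -15.
Step 3. [x - 8 = -15] 8 comes off first (add 8) ⇒ sub: x = -7.

Answer: x ∈ {-7}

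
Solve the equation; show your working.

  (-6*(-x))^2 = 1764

Step 1. [(-6*(-x))^2 = 1764] √ both sides: 1764 ≥ 0 gives two branches ⇒ sqrt: -6*(-x) = 42 or -42.
Step 2. [-6*(-x) = 42 or -42] -6·(inner) — divide through by -6, so div: -x = -7 or 7.
Step 3. [-x = -7 or 7] leading − — multiply by −1. So neg: x = 7 or -7.

Answer: x ∈ {-7, 7}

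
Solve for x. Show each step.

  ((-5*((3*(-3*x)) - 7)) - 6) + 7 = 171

Step 1. [((-5*((3*(-3*x)) - 7)) - 6) + 7 = 171] the outer +7 inverts by subtracting 7 ⇒ sub: (-5*((3*(-3*x)) - 7)) - 6 = 164.
Step 2. [(-5*((3*(-3*x)) - 7)) - 6 = 164] peel the -6: add 6 from each side. So sub: -5*((3*(-3*x)) - 7) = 170.
Step 3. [-5*((3*(-3*x)) - 7) = 170] LHS = -5·(…); ÷-5 both sides ⇒ div: (3*(-3*x)) - 7 = -34.
Step 4. [(3*(-3*x)) - 7 = -34] the outer -7 inverts by adding 7, so sub: 3*(-3*x) = -27.
Step 5. [3*(-3*x) = -27] 3·(inner) — divide through by 3. So div: -3*x = -9.
Step 6. [-3*x = -9] divide by the outer -3 ⇒ div: x = 3.

Answer: x ∈ {3}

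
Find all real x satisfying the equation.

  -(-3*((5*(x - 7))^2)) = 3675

Step 1. [-(-3*((5*(x - 7))^2)) = 3675] leading − — multiply by −1 ⇒ neg: -3*((5*(x - 7))^2) = -3675.
Step 2. [-3*((5*(x - 7))^2) = -3675] divide by the outer -3. So div: (5*(x - 7))^2 = 1225.
Step 3. [(5*(x - 7))^2 = 1225] √ both sides: 1225 ≥ 0 gives two branches, so sqrt: 5*(x - 7) = 35 or -35.
Step 4. [5*(x - 7) = 35 or -35] 5 out front; divide by 5, so div: x - 7 = 7 or -7.
Step 5. [x - 7 = 7 or -7] the outer -7 inverts by adding 7, so sub: x = 14 or 0.

Answer: x ∈ {0, 14}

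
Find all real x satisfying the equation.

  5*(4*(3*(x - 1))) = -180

Step 1. [5*(4*(3*(x - 1))) = -180] LHS = 5·(…); ÷5 both sides. So div: 4*(3*(x - 1)) = -36.
Step 2. [4*(3*(x - 1)) = -36] leading coefficient 4: divide by 4, so div: 3*(x - 1) = -9.
Step 3. [3*(x - 1) = -9] divide by the outer 3, so div: x - 1 = -3.
Step 4. [x - 1 = -3] -1 is outermost — add 1 both sides ⇒ sub: x = -2.

Answer: x ∈ {-2}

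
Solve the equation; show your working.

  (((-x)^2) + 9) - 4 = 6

Step 1. [(((-x)^2) + 9) - 4 = 6] the outer -4 inverts by adding 4, so sub: ((-x)^2) + 9 = 10.
Step 2. [((-x)^2) + 9 = 10] subtract 9: x sits inside (… + 9) ⇒ sub: (-x)^2 = 1.
Step 3. [(-x)^2 = 1] LHS squared, RHS 1 ≥ 0: apply √ (±). So sqrt: -x = 1 or -1.
Step 4. [-x = 1 or -1] flip signs both sides ⇒ neg: x = -1 or 1.

Answer: x ∈ {-1, 1}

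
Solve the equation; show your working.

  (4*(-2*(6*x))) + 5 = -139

Step 1. [(4*(-2*(6*x))) + 5 = -139] the outer +5 inverts by subtracting 5, so sub: 4*(-2*(6*x)) = -144.
Step 2. [4*(-2*(6*x)) = -144] 4 out front; divide by 4. So div: -2*(6*x) = -36.
Step 3. [-2*(6*x) = -36] -2·(inner) — divide through by -2. So div: 6*x = 18.
Step 4. [6*x = 18] 6 out front; divide by 6 ⇒ div: x = 3.

Answer: x ∈ {3}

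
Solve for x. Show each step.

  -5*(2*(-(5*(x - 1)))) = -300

Step 1. [-5*(2*(-(5*(x - 1)))) = -300] -5 out front; divide by -5. So div: 2*(-(5*(x - 1))) = 60.
Step 2. [2*(-(5*(x - 1))) = 60] leading coefficient 2: divide by 2. So div: -(5*(x - 1)) = 30.
Step 3. [-(5*(x - 1)) = 30] flip signs both sides, so neg: 5*(x - 1) = -30.
Step 4. [5*(x - 1) = -30] LHS = 5·(…); ÷5 both sides ⇒ div: x - 1 = -6.
Step 5. [x - 1 = -6] the outer -1 inverts by adding 1 ⇒ sub: x = -5.

Answer: x ∈ {-5}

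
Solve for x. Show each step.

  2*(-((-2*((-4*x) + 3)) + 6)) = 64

Step 1. [2*(-((-2*((-4*x) + 3)) + 6)) = 64] 2 out front; divide by 2, so div: -((-2*((-4*x) + 3)) + 6) = 32.
Step 2. [-((-2*((-4*x) + 3)) + 6) = 32] LHS negated; negate both sides. So neg: (-2*((-4*x) + 3)) + 6 = -32.
Step 3. [(-2*((-4*x) + 3)) + 6 = -32] 6 comes off first (subtract 6). So sub: -2*((-4*x) + 3) = -38.
Step 4. [-2*((-4*x) + 3) = -38] -2·(inner) — divide through by -2. So div: (-4*x) + 3 = 19.
Step 5. [(-4*x) + 3 = 19] +3 is outermost — subtract 3 both sides ⇒ sub: -4*x = 16.
Step 6. [-4*x = 16] leading coefficient -4: divide by -4 ⇒ div: x = -4.

Answer: x ∈ {-4}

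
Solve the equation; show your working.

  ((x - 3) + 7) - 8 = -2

Step 1. [((x - 3) + 7) - 8 = -2] add 8: x sits inside (… - 8). So sub: (x - 3) + 7 = 6.
Step 2. [(x - 3) + 7 = 6] 7 comes off first (subtract 7). So sub: x - 3 = -1.
Step 3. [x - 3 = -1] -3 is outermost — add 3 both sides ⇒ sub: x = 2.

Answer: x ∈ {2}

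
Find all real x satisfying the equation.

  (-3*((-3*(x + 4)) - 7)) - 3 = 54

Step 1. [(-3*((-3*(x + 4)) - 7)) - 3 = 54] common factor -3 (LHS and 54) — divide through. So factor: ((-3*(x + 4)) - 7) + 1 = -18.
Step 2. [((-3*(x + 4)) - 7) + 1 = -18] subtract 1: x sits inside (… + 1) ⇒ sub: (-3*(x + 4)) - 7 = -19.
Step 3. [(-3*(x + 4)) - 7 = -19] -7 is outermost — add 7 both sides, so sub: -3*(x + 4) = -12.
Step 4. [-3*(x + 4) = -12] -3 out front; divide by -3 ⇒ div: x + 4 = 4.
Step 5. [x + 4 = 4] 4 comes off first (subtract 4). So sub: x = 0.

Answer: x ∈ {0}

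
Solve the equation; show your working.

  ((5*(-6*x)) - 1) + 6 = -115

Step 1. [((5*(-6*x)) - 1) + 6 = -115] peel the +6: subtract 6 from each side. So sub: (5*(-6*x)) - 1 = -121.
Step 2. [(5*(-6*x)) - 1 = -121] add 1: x sits inside (… - 1) ⇒ sub: 5*(-6*x) = -120.
Step 3. [5*(-6*x) = -120] 5·(inner) — divide through by 5. So div: -6*x = -24.
Step 4. [-6*x = -24] -6 out front; divide by -6, so div: x = 4.

Answer: x ∈ {4}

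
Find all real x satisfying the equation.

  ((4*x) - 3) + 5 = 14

Step 1. [((4*x) - 3) + 5 = 14] subtract 5: x sits inside (… + 5), so sub: (4*x) - 3 = 9.
Step 2. [(4*x) - 3 = 9] peel the -3: add 3 from each side, so sub: 4*x = 12.
Step 3. [4*x = 12] 4 out front; divide by 4, so div: x = 3.

Answer: x ∈ {3}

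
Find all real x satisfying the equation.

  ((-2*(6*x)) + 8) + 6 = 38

Step 1. [((-2*(6*x)) + 8) + 6 = 38] the outer +6 inverts by subtracting 6. So sub: (-2*(6*x)) + 8 = 32.
Step 2. [(-2*(6*x)) + 8 = 32] -2 | LHS and -2 | 32: pull -2 out, so factor: (6*x) - 4 = -16.
Step 3. [(6*x) - 4 = -16] the outer -4 inverts by adding 4, so sub: 6*x = -12.
Step 4. [6*x = -12] 6·(inner) — divide through by 6, so div: x = -2.

Answer: x ∈ {-2}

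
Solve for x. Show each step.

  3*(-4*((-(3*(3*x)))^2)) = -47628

Step 1. [3*(-4*((-(3*(3*x)))^2)) = -47628] leading coefficient 3: divide by 3 ⇒ div: -4*((-(3*(3*x)))^2) = -15876.
Step 2. [-4*((-(3*(3*x)))^2) = -15876] leading coefficient -4: divide by -4. So div: (-(3*(3*x)))^2 = 3969.
Step 3. [(-(3*(3*x)))^2 = 3969] LHS squared, RHS 3969 ≥ 0: apply √ (±). So sqrt: -(3*(3*x)) = 63 or -63.
Step 4. [-(3*(3*x)) = 63 or -63] flip signs both sides. So neg: 3*(3*x) = -63 or 63.
Step 5. [3*(3*x) = -63 or 63] 3 out front; divide by 3, so div: 3*x = -21 or 21.
Step 6. [3*x = -21 or 21] 3·(inner) — divide through by 3, so div: x = -7 or 7.

Answer: x ∈ {-7, 7}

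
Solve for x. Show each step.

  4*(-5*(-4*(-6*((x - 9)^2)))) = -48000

Step 1. [4*(-5*(-4*(-6*((x - 9)^2)))) = -48000] divide by the outer 4 ⇒ div: -5*(-4*(-6*((x - 9)^2))) = -12000.
Step 2. [-5*(-4*(-6*((x - 9)^2))) = -12000] -5·(inner) — divide through by -5. So div: -4*(-6*((x - 9)^2)) = 2400.
Step 3. [-4*(-6*((x - 9)^2)) = 2400] divide by the outer -4, so div: -6*((x - 9)^2) = -600.
Step 4. [-6*((x - 9)^2) = -600] -6·(inner) — divide through by -6 ⇒ div: (x - 9)^2 = 100.
Step 5. [(x - 9)^2 = 100] LHS squared, RHS 100 ≥ 0: apply √ (±). So sqrt: x - 9 = 10 or -10.
Step 6. [x - 9 = 10 or -10] -9 is outermost — add 9 both sides, so sub: x = 19 or -1.

Answer: x ∈ {-1, 19}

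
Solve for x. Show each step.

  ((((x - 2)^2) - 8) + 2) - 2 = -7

Step 1. [((((x - 2)^2) - 8) + 2) - 2 = -7] -2 is outermost — add 2 both sides, so sub: (((x - 2)^2) - 8) + 2 = -5.
Step 2. [(((x - 2)^2) - 8) + 2 = -5] subtract 2: x sits inside (… + 2), so sub: ((x - 2)^2) - 8 = -7.
Step 3. [((x - 2)^2) - 8 = -7] -8 is outermost — add 8 both sides, so sub: (x - 2)^2 = 1.
Step 4. [(x - 2)^2 = 1] 1 ≥ 0, LHS is (·)² — take ±√ ⇒ sqrt: x - 2 = 1 or -1.
Step 5. [x - 2 = 1 or -1] peel the -2: add 2 from each side. So sub: x = 3 or 1.

Answer: x ∈ {1, 3}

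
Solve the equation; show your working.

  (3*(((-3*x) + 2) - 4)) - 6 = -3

Step 1. [(3*(((-3*x) + 2) - 4)) - 6 = -3] peel the -6: add 6 from each side. So sub: 3*(((-3*x) + 2) - 4) = 3.
Step 2. [3*(((-3*x) + 2) - 4) = 3] 3 out front; divide by 3. So div: ((-3*x) + 2) - 4 = 1.
Step 3. [((-3*x) + 2) - 4 = 1] add 4: x sits inside (… - 4), so sub: (-3*x) + 2 = 5.
Step 4. [(-3*x) + 2 = 5] 2 comes off first (subtract 2). So sub: -3*x = 3.
Step 5. [-3*x = 3] -3 out front; divide by -3. So div: x = -1.

Answer: x ∈ {-1}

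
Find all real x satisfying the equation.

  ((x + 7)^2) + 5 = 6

Step 1. [((x + 7)^2) + 5 = 6] the outer +5 inverts by subtracting 5. So sub: (x + 7)^2 = 1.
Step 2. [(x + 7)^2 = 1] √ both sides: 1 ≥ 0 gives two branches ⇒ sqrt: x + 7 = 1 or -1.
Step 3. [x + 7 = 1 or -1] subtract 7: x sits inside (… + 7), so sub: x = -6 or -8.

Answer: x ∈ {-8, -6}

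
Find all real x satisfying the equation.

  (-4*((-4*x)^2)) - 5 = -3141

Step 1. [(-4*((-4*x)^2)) - 5 = -3141] add 5: x sits inside (… - 5), so sub: -4*((-4*x)^2) = -3136.
Step 2. [-4*((-4*x)^2) = -3136] -4·(inner) — divide through by -4, so div: (-4*x)^2 = 784.
Step 3. [(-4*x)^2 = 784] 784 ≥ 0, LHS is (·)² — take ±√, so sqrt: -4*x = 28 or -28.
Step 4. [-4*x = 28 or -28] leading coefficient -4: divide by -4. So div: x = -7 or 7.

Answer: x ∈ {-7, 7}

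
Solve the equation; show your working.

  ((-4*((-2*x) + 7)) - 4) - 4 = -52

Step 1. [((-4*((-2*x) + 7)) - 4) - 4 = -52] add 4: x sits inside (… - 4). So sub: (-4*((-2*x) + 7)) - 4 = -48.
Step 2. [(-4*((-2*x) + 7)) - 4 = -48] -4 | LHS and -4 | -48: pull -4 out, so factor: ((-2*x) + 7) + 1 = 12.
Step 3. [((-2*x) + 7) + 1 = 12] 1 comes off first (subtract 1) ⇒ sub: (-2*x) + 7 = 11.
Step 4. [(-2*x) + 7 = 11] +7 is outermost — subtract 7 both sides, so sub: -2*x = 4.
Step 5. [-2*x = 4] -2·(inner) — divide through by -2, so div: x = -2.

Answer: x ∈ {-2}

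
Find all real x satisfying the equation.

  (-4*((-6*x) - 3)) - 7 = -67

Step 1. [(-4*((-6*x) - 3)) - 7 = -67] peel the -7: add 7 from each side, so sub: -4*((-6*x) - 3) = -60.
Step 2. [-4*((-6*x) - 3) = -60] divide by the outer -4 ⇒ div: (-6*x) - 3 = 15.
Step 3. [(-6*x) - 3 = 15] 3 comes off first (add 3). So sub: -6*x = 18.
Step 4. [-6*x = 18] leading coefficient -6: divide by -6 ⇒ div: x = -3.

Answer: x ∈ {-3}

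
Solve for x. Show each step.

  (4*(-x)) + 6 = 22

Step 1. [(4*(-x)) + 6 = 22] subtract 6: x sits inside (… + 6) ⇒ sub: 4*(-x) = 16.
Step 2. [4*(-x) = 16] 4·(inner) — divide through by 4, so div: -x = 4.
Step 3. [-x = 4] leading − — multiply by −1. So neg: x = -4.

Answer: x ∈ {-4}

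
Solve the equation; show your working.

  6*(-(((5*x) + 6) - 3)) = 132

Step 1. [6*(-(((5*x) + 6) - 3)) = 132] divide by the outer 6 ⇒ div: -(((5*x) + 6) - 3) = 22.
Step 2. [-(((5*x) + 6) - 3) = 22] LHS negated; negate both sides ⇒ neg: ((5*x) + 6) - 3 = -22.
Step 3. [((5*x) + 6) - 3 = -22] peel the -3: add 3 from each side ⇒ sub: (5*x) + 6 = -19.
Step 4. [(5*x) + 6 = -19] 6 comes off first (subtract 6), so sub: 5*x = -25.
Step 5. [5*x = -25] divide by the outer 5, so div: x = -5.

Answer: x ∈ {-5}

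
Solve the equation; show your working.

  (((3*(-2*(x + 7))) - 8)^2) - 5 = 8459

Step 1. [(((3*(-2*(x + 7))) - 8)^2) - 5 = 8459] 5 comes off first (add 5). So sub: ((3*(-2*(x + 7))) - 8)^2 = 8464.
Step 2. [((3*(-2*(x + 7))) - 8)^2 = 8464] LHS squared, RHS 8464 ≥ 0: apply √ (±) ⇒ sqrt: (3*(-2*(x + 7))) - 8 = 92 or -92.
Step 3. [(3*(-2*(x + 7))) - 8 = 92 or -92] the outer -8 inverts by adding 8 ⇒ sub: 3*(-2*(x + 7)) = 100 or -84.
Step 4. [3*(-2*(x + 7)) = 100 or -84] leading coefficient 3: divide by 3, so div: -2*(x + 7) = 100/3 or -28.
Step 5. [-2*(x + 7) = 100/3 or -28] -2·(inner) — divide through by -2. So div: x + 7 = -50/3 or 14.
Step 6. [x + 7 = -50/3 or 14] the outer +7 inverts by subtracting 7, so sub: x = -71/3 or 7.

Answer: x ∈ {-71/3, 7}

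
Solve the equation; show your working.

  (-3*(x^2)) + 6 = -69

Step 1. [(-3*(x^2)) + 6 = -69] -3 divides every term; factor it out. So factor: (x^2) - 2 = 23.
Step 2. [(x^2) - 2 = 23] -2 is outermost — add 2 both sides ⇒ sub: x^2 = 25.
Step 3. [x^2 = 25] √ both sides: 25 ≥ 0 gives two branches, so sqrt: x = 5 or -5.

Answer: x ∈ {-5, 5}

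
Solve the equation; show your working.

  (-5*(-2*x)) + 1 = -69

Step 1. [(-5*(-2*x)) + 1 = -69] +1 is outermost — subtract 1 both sides ⇒ sub: -5*(-2*x) = -70.
Step 2. [-5*(-2*x) = -70] leading coefficient -5: divide by -5 ⇒ div: -2*x = 14.
Step 3. [-2*x = 14] leading coefficient -2: divide by -2 ⇒ div: x = -7.

Answer: x ∈ {-7}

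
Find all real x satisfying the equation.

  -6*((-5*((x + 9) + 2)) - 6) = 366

Step 1. [-6*((-5*((x + 9) + 2)) - 6) = 366] divide by the outer -6 ⇒ div: (-5*((x + 9) + 2)) - 6 = -61.
Step 2. [(-5*((x + 9) + 2)) - 6 = -61] -6 is outermost — add 6 both sides, so sub: -5*((x + 9) + 2) = -55.
Step 3. [-5*((x + 9) + 2) = -55] LHS = -5·(…); ÷-5 both sides. So div: (x + 9) + 2 = 11.
Step 4. [(x + 9) + 2 = 11] 2 comes off first (subtract 2) ⇒ sub: x + 9 = 9.
Step 5. [x + 9 = 9] 9 comes off first (subtract 9) ⇒ sub: x = 0.

Answer: x ∈ {0}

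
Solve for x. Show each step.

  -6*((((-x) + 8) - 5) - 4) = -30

Step 1. [-6*((((-x) + 8) - 5) - 4) = -30] LHS = -6·(…); ÷-6 both sides. So div: (((-x) + 8) - 5) - 4 = 5.
Step 2. [(((-x) + 8) - 5) - 4 = 5] -4 is outermost — add 4 both sides, so sub: ((-x) + 8) - 5 = 9.
Step 3. [((-x) + 8) - 5 = 9] add 5: x sits inside (… - 5), so sub: (-x) + 8 = 14.
Step 4. [(-x) + 8 = 14] +8 is outermost — subtract 8 both sides ⇒ sub: -x = 6.
Step 5. [-x = 6] LHS negated; negate both sides, so neg: x = -6.

Answer: x ∈ {-6}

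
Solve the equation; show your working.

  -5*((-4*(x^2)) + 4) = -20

Step 1. [-5*((-4*(x^2)) + 4) = -20] leading coefficient -5: divide by -5 ⇒ div: (-4*(x^2)) + 4 = 4.
Step 2. [(-4*(x^2)) + 4 = 4] -4 | LHS and -4 | 4: pull -4 out. So factor: (x^2) - 1 = -1.
Step 3. [(x^2) - 1 = -1] 1 comes off first (add 1). So sub: x^2 = 0.
Step 4. [x^2 = 0] LHS squared, RHS 0 ≥ 0: apply √ (±). So sqrt: x = 0.

Answer: x ∈ {0}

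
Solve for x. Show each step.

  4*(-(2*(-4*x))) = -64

Step 1. [4*(-(2*(-4*x))) = -64] 4·(inner) — divide through by 4. So div: -(2*(-4*x)) = -16.
Step 2. [-(2*(-4*x)) = -16] leading − — multiply by −1. So neg: 2*(-4*x) = 16.
Step 3. [2*(-4*x) = 16] 2 out front; divide by 2 ⇒ div: -4*x = 8.
Step 4. [-4*x = 8] -4 out front; divide by -4, so div: x = -2.

Answer: x ∈ {-2}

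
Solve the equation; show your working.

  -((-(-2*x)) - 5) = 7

Step 1. [-((-(-2*x)) - 5) = 7] leading − — multiply by −1 ⇒ neg: (-(-2*x)) - 5 = -7.
Step 2. [(-(-2*x)) - 5 = -7] peel the -5: add 5 from each side ⇒ sub: -(-2*x) = -2.
Step 3. [-(-2*x) = -2] leading − — multiply by −1. So neg: -2*x = 2.
Step 4. [-2*x = 2] -2·(inner) — divide through by -2. So div: x = -1.

Answer: x ∈ {-1}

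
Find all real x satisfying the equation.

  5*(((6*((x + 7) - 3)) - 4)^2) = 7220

Step 1. [5*(((6*((x + 7) - 3)) - 4)^2) = 7220] leading coefficient 5: divide by 5 ⇒ div: ((6*((x + 7) - 3)) - 4)^2 = 1444.
Step 2. [((6*((x + 7) - 3)) - 4)^2 = 1444] LHS squared, RHS 1444 ≥ 0: apply √ (±). So sqrt: (6*((x + 7) - 3)) - 4 = 38 or -38.
Step 3. [(6*((x + 7) - 3)) - 4 = 38 or -38] -4 is outermost — add 4 both sides ⇒ sub: 6*((x + 7) - 3) = 42 or -34.
Step 4. [6*((x + 7) - 3) = 42 or -34] leading coefficient 6: divide by 6, so div: (x + 7) - 3 = 7 or -17/3.
Step 5. [(x + 7) - 3 = 7 or -17/3] 3 comes off first (add 3). So sub: x + 7 = 10 or -8/3.
Step 6. [x + 7 = 10 or -8/3] +7 is outermost — subtract 7 both sides. So sub: x = 3 or -29/3.

Answer: x ∈ {-29/3, 3}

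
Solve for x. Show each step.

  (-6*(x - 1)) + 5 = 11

Step 1. [(-6*(x - 1)) + 5 = 11] peel the +5: subtract 5 from each side, so sub: -6*(x - 1) = 6.
Step 2. [-6*(x - 1) = 6] divide by the outer -6 ⇒ div: x - 1 = -1.
Step 3. [x - 1 = -1] the outer -1 inverts by adding 1. So sub: x = 0.

Answer: x ∈ {0}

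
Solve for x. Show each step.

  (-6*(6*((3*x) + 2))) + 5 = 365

Step 1. [(-6*(6*((3*x) + 2))) + 5 = 365] the outer +5 inverts by subtracting 5 ⇒ sub: -6*(6*((3*x) + 2)) = 360.
Step 2. [-6*(6*((3*x) + 2)) = 360] -6 out front; divide by -6. So div: 6*((3*x) + 2) = -60.
Step 3. [6*((3*x) + 2) = -60] divide by the outer 6. So div: (3*x) + 2 = -10.
Step 4. [(3*x) + 2 = -10] subtract 2: x sits inside (… + 2). So sub: 3*x = -12.
Step 5. [3*x = -12] LHS = 3·(…); ÷3 both sides. So div: x = -4.

Answer: x ∈ {-4}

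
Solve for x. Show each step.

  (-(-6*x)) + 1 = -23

Step 1. [(-(-6*x)) + 1 = -23] +1 is outermost — subtract 1 both sides. So sub: -(-6*x) = -24.
Step 2. [-(-6*x) = -24] LHS negated; negate both sides. So neg: -6*x = 24.
Step 3. [-6*x = 24] -6 out front; divide by -6, so div: x = -4.

Answer: x ∈ {-4}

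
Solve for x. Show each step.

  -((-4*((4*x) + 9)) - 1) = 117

Step 1. [-((-4*((4*x) + 9)) - 1) = 117] LHS negated; negate both sides, so neg: (-4*((4*x) + 9)) - 1 = -117.
Step 2. [(-4*((4*x) + 9)) - 1 = -117] -1 is outermost — add 1 both sides, so sub: -4*((4*x) + 9) = -116.
Step 3. [-4*((4*x) + 9) = -116] LHS = -4·(…); ÷-4 both sides ⇒ div: (4*x) + 9 = 29.
Step 4. [(4*x) + 9 = 29] peel the +9: subtract 9 from each side, so sub: 4*x = 20.
Step 5. [4*x = 20] 4 out front; divide by 4 ⇒ div: x = 5.

Answer: x ∈ {5}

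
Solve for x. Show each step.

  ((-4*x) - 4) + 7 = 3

Step 1. [((-4*x) - 4) + 7 = 3] the outer +7 inverts by subtracting 7, so sub: (-4*x) - 4 = -4.
Step 2. [(-4*x) - 4 = -4] -4 | LHS and -4 | -4: pull -4 out ⇒ factor: x + 1 = 1.
Step 3. [x + 1 = 1] 1 comes off first (subtract 1) ⇒ sub: x = 0.

Answer: x ∈ {0}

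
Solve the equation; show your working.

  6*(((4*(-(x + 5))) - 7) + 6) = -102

Step 1. [6*(((4*(-(x + 5))) - 7) + 6) = -102] divide by the outer 6. So div: ((4*(-(x + 5))) - 7) + 6 = -17.
Step 2. [((4*(-(x + 5))) - 7) + 6 = -17] 6 comes off first (subtract 6), so sub: (4*(-(x + 5))) - 7 = -23.
Step 3. [(4*(-(x + 5))) - 7 = -23] peel the -7: add 7 from each side. So sub: 4*(-(x + 5)) = -16.
Step 4. [4*(-(x + 5)) = -16] leading coefficient 4: divide by 4, so div: -(x + 5) = -4.
Step 5. [-(x + 5) = -4] leading − — multiply by −1, so neg: x + 5 = 4.
Step 6. [x + 5 = 4] the outer +5 inverts by subtracting 5. So sub: x = -1.

Answer: x ∈ {-1}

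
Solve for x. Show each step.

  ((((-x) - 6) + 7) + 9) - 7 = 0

Step 1. [((((-x) - 6) + 7) + 9) - 7 = 0] 7 comes off first (add 7), so sub: (((-x) - 6) + 7) + 9 = 7.
Step 2. [(((-x) - 6) + 7) + 9 = 7] 9 comes off first (subtract 9), so sub: ((-x) - 6) + 7 = -2.
Step 3. [((-x) - 6) + 7 = -2] subtract 7: x sits inside (… + 7) ⇒ sub: (-x) - 6 = -9.
Step 4. [(-x) - 6 = -9] peel the -6: add 6 from each side ⇒ sub: -x = -3.
Step 5. [-x = -3] leading − — multiply by −1 ⇒ neg: x = 3.

Answer: x ∈ {3}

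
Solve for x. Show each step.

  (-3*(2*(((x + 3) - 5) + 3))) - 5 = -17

Step 1. [(-3*(2*(((x + 3) - 5) + 3))) - 5 = -17] 5 comes off first (add 5) ⇒ sub: -3*(2*(((x + 3) - 5) + 3)) = -12.
Step 2. [-3*(2*(((x + 3) - 5) + 3)) = -12] -3 out front; divide by -3, so div: 2*(((x + 3) - 5) + 3) = 4.
Step 3. [2*(((x + 3) - 5) + 3) = 4] 2 out front; divide by 2. So div: ((x + 3) - 5) + 3 = 2.
Step 4. [((x + 3) - 5) + 3 = 2] peel the +3: subtract 3 from each side, so sub: (x + 3) - 5 = -1.
Step 5. [(x + 3) - 5 = -1] 5 comes off first (add 5) ⇒ sub: x + 3 = 4.
Step 6. [x + 3 = 4] 3 comes off first (subtract 3). So sub: x = 1.

Answer: x ∈ {1}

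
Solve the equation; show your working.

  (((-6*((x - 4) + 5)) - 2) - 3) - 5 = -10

Step 1. [(((-6*((x - 4) + 5)) - 2) - 3) - 5 = -10] the outer -5 inverts by adding 5, so sub: ((-6*((x - 4) + 5)) - 2) - 3 = -5.
Step 2. [((-6*((x - 4) + 5)) - 2) - 3 = -5] add 3: x sits inside (… - 3) ⇒ sub: (-6*((x - 4) + 5)) - 2 = -2.
Step 3. [(-6*((x - 4) + 5)) - 2 = -2] -2 is outermost — add 2 both sides ⇒ sub: -6*((x - 4) + 5) = 0.
Step 4. [-6*((x - 4) + 5) = 0] divide by the outer -6 ⇒ div: (x - 4) + 5 = 0.
Step 5. [(x - 4) + 5 = 0] the outer +5 inverts by subtracting 5. So sub: x - 4 = -5.
Step 6. [x - 4 = -5] the outer -4 inverts by adding 4 ⇒ sub: x = -1.

Answer: x ∈ {-1}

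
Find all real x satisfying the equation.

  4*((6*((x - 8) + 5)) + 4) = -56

Step 1. [4*((6*((x - 8) + 5)) + 4) = -56] 4 out front; divide by 4. So div: (6*((x - 8) + 5)) + 4 = -14.
Step 2. [(6*((x - 8) + 5)) + 4 = -14] subtract 4: x sits inside (… + 4), so sub: 6*((x - 8) + 5) = -18.
Step 3. [6*((x - 8) + 5) = -18] 6·(inner) — divide through by 6. So div: (x - 8) + 5 = -3.
Step 4. [(x - 8) + 5 = -3] peel the +5: subtract 5 from each side, so sub: x - 8 = -8.
Step 5. [x - 8 = -8] peel the -8: add 8 from each side, so sub: x = 0.

Answer: x ∈ {0}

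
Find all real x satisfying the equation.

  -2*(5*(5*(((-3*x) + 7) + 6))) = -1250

Step 1. [-2*(5*(5*(((-3*x) + 7) + 6))) = -1250] leading coefficient -2: divide by -2. So div: 5*(5*(((-3*x) + 7) + 6)) = 625.
Step 2. [5*(5*(((-3*x) + 7) + 6)) = 625] 5·(inner) — divide through by 5. So div: 5*(((-3*x) + 7) + 6) = 125.
Step 3. [5*(((-3*x) + 7) + 6) = 125] divide by the outer 5, so div: ((-3*x) + 7) + 6 = 25.
Step 4. [((-3*x) + 7) + 6 = 25] +6 is outermost — subtract 6 both sides. So sub: (-3*x) + 7 = 19.
Step 5. [(-3*x) + 7 = 19] 7 comes off first (subtract 7). So sub: -3*x = 12.
Step 6. [-3*x = 12] divide by the outer -3. So div: x = -4.

Answer: x ∈ {-4}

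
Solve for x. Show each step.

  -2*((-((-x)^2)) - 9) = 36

Step 1. [-2*((-((-x)^2)) - 9) = 36] -2·(inner) — divide through by -2, so div: (-((-x)^2)) - 9 = -18.
Step 2. [(-((-x)^2)) - 9 = -18] the outer -9 inverts by adding 9, so sub: -((-x)^2) = -9.
Step 3. [-((-x)^2) = -9] flip signs both sides, so neg: (-x)^2 = 9.
Step 4. [(-x)^2 = 9] LHS squared, RHS 9 ≥ 0: apply √ (±) ⇒ sqrt: -x = 3 or -3.
Step 5. [-x = 3 or -3] flip signs both sides, so neg: x = -3 or 3.

Answer: x ∈ {-3, 3}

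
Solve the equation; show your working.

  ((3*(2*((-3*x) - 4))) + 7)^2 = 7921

Step 1. [((3*(2*((-3*x) - 4))) + 7)^2 = 7921] LHS squared, RHS 7921 ≥ 0: apply √ (±) ⇒ sqrt: (3*(2*((-3*x) - 4))) + 7 = 89 or -89.
Step 2. [(3*(2*((-3*x) - 4))) + 7 = 89 or -89] 7 comes off first (subtract 7). So sub: 3*(2*((-3*x) - 4)) = 82 or -96.
Step 3. [3*(2*((-3*x) - 4)) = 82 or -96] 3·(inner) — divide through by 3 ⇒ div: 2*((-3*x) - 4) = 82/3 or -32.
Step 4. [2*((-3*x) - 4) = 82/3 or -32] 2·(inner) — divide through by 2 ⇒ div: (-3*x) - 4 = 41/3 or -16.
Step 5. [(-3*x) - 4 = 41/3 or -16] peel the -4: add 4 from each side, so sub: -3*x = 53/3 or -12.
Step 6. [-3*x = 53/3 or -12] leading coefficient -3: divide by -3 ⇒ div: x = -53/9 or 4.

Answer: x ∈ {-53/9, 4}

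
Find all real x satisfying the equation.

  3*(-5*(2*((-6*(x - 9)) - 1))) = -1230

Step 1. [3*(-5*(2*((-6*(x - 9)) - 1))) = -1230] leading coefficient 3: divide by 3, so div: -5*(2*((-6*(x - 9)) - 1)) = -410.
Step 2. [-5*(2*((-6*(x - 9)) - 1)) = -410] -5 out front; divide by -5, so div: 2*((-6*(x - 9)) - 1) = 82.
Step 3. [2*((-6*(x - 9)) - 1) = 82] leading coefficient 2: divide by 2. So div: (-6*(x - 9)) - 1 = 41.
Step 4. [(-6*(x - 9)) - 1 = 41] -1 is outermost — add 1 both sides. So sub: -6*(x - 9) = 42.
Step 5. [-6*(x - 9) = 42] LHS = -6·(…); ÷-6 both sides ⇒ div: x - 9 = -7.
Step 6. [x - 9 = -7] the outer -9 inverts by adding 9 ⇒ sub: x = 2.

Answer: x ∈ {2}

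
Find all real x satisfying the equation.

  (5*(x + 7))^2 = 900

Step 1. [(5*(x + 7))^2 = 900] √ both sides: 900 ≥ 0 gives two branches, so sqrt: 5*(x + 7) = 30 or -30.
Step 2. [5*(x + 7) = 30 or -30] LHS = 5·(…); ÷5 both sides. So div: x + 7 = 6 or -6.
Step 3. [x + 7 = 6 or -6] 7 comes off first (subtract 7). So sub: x = -1 or -13.

Answer: x ∈ {-13, -1}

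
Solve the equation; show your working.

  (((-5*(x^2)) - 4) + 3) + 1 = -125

Step 1. [(((-5*(x^2)) - 4) + 3) + 1 = -125] the outer +1 inverts by subtracting 1 ⇒ sub: ((-5*(x^2)) - 4) + 3 = -126.
Step 2. [((-5*(x^2)) - 4) + 3 = -126] +3 is outermost — subtract 3 both sides, so sub: (-5*(x^2)) - 4 = -129.
Step 3. [(-5*(x^2)) - 4 = -129] add 4: x sits inside (… - 4). So sub: -5*(x^2) = -125.
Step 4. [-5*(x^2) = -125] -5 out front; divide by -5. So div: x^2 = 25.
Step 5. [x^2 = 25] √ both sides: 25 ≥ 0 gives two branches. So sqrt: x = 5 or -5.

Answer: x ∈ {-5, 5}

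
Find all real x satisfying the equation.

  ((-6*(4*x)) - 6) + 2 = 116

Step 1. [((-6*(4*x)) - 6) + 2 = 116] the outer +2 inverts by subtracting 2 ⇒ sub: (-6*(4*x)) - 6 = 114.
Step 2. [(-6*(4*x)) - 6 = 114] -6 divides every term; factor it out ⇒ factor: (4*x) + 1 = -19.
Step 3. [(4*x) + 1 = -19] peel the +1: subtract 1 from each side, so sub: 4*x = -20.
Step 4. [4*x = -20] divide by the outer 4. So div: x = -5.

Answer: x ∈ {-5}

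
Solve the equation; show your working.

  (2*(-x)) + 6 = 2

Step 1. [(2*(-x)) + 6 = 2] common factor 2 (LHS and 2) — divide through, so factor: (-x) + 3 = 1.
Step 2. [(-x) + 3 = 1] +3 is outermost — subtract 3 both sides. So sub: -x = -2.
Step 3. [-x = -2] flip signs both sides. So neg: x = 2.

Answer: x ∈ {2}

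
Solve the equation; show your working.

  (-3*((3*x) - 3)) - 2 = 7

Step 1. [(-3*((3*x) - 3)) - 2 = 7] 2 comes off first (add 2) ⇒ sub: -3*((3*x) - 3) = 9.
Step 2. [-3*((3*x) - 3) = 9] leading coefficient -3: divide by -3. So div: (3*x) - 3 = -3.
Step 3. [(3*x) - 3 = -3] 3 | LHS and 3 | -3: pull 3 out, so factor: x - 1 = -1.
Step 4. [x - 1 = -1] the outer -1 inverts by adding 1 ⇒ sub: x = 0.

Answer: x ∈ {0}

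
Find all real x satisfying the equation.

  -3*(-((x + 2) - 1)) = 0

Step 1. [-3*(-((x + 2) - 1)) = 0] divide by the outer -3. So div: -((x + 2) - 1) = 0.
Step 2. [-((x + 2) - 1) = 0] leading − — multiply by −1. So neg: (x + 2) - 1 = 0.
Step 3. [(x + 2) - 1 = 0] peel the -1: add 1 from each side ⇒ sub: x + 2 = 1.
Step 4. [x + 2 = 1] +2 is outermost — subtract 2 both sides ⇒ sub: x = -1.

Answer: x ∈ {-1}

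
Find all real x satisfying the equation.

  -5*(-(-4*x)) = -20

Step 1. [-5*(-(-4*x)) = -20] leading coefficient -5: divide by -5. So div: -(-4*x) = 4.
Step 2. [-(-4*x) = 4] LHS negated; negate both sides. So neg: -4*x = -4.
Step 3. [-4*x = -4] LHS = -4·(…); ÷-4 both sides, so div: x = 1.

Answer: x ∈ {1}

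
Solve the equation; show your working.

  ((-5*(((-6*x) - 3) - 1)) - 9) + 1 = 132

Step 1. [((-5*(((-6*x) - 3) - 1)) - 9) + 1 = 132] the outer +1 inverts by subtracting 1. So sub: (-5*(((-6*x) - 3) - 1)) - 9 = 131.
Step 2. [(-5*(((-6*x) - 3) - 1)) - 9 = 131] peel the -9: add 9 from each side ⇒ sub: -5*(((-6*x) - 3) - 1) = 140.
Step 3. [-5*(((-6*x) - 3) - 1) = 140] -5 out front; divide by -5, so div: ((-6*x) - 3) - 1 = -28.
Step 4. [((-6*x) - 3) - 1 = -28] the outer -1 inverts by adding 1, so sub: (-6*x) - 3 = -27.
Step 5. [(-6*x) - 3 = -27] the outer -3 inverts by adding 3, so sub: -6*x = -24.
Step 6. [-6*x = -24] -6 out front; divide by -6 ⇒ div: x = 4.

Answer: x ∈ {4}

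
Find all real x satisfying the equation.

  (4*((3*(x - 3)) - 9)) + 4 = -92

Step 1. [(4*((3*(x - 3)) - 9)) + 4 = -92] peel the +4: subtract 4 from each side, so sub: 4*((3*(x - 3)) - 9) = -96.
Step 2. [4*((3*(x - 3)) - 9) = -96] LHS = 4·(…); ÷4 both sides, so div: (3*(x - 3)) - 9 = -24.
Step 3. [(3*(x - 3)) - 9 = -24] 9 comes off first (add 9), so sub: 3*(x - 3) = -15.
Step 4. [3*(x - 3) = -15] leading coefficient 3: divide by 3 ⇒ div: x - 3 = -5.
Step 5. [x - 3 = -5] -3 is outermost — add 3 both sides, so sub: x = -2.

Answer: x ∈ {-2}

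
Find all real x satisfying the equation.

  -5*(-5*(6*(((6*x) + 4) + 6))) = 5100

Step 1. [-5*(-5*(6*(((6*x) + 4) + 6))) = 5100] divide by the outer -5, so div: -5*(6*(((6*x) + 4) + 6)) = -1020.
Step 2. [-5*(6*(((6*x) + 4) + 6)) = -1020] divide by the outer -5 ⇒ div: 6*(((6*x) + 4) + 6) = 204.
Step 3. [6*(((6*x) + 4) + 6) = 204] leading coefficient 6: divide by 6. So div: ((6*x) + 4) + 6 = 34.
Step 4. [((6*x) + 4) + 6 = 34] +6 is outermost — subtract 6 both sides, so sub: (6*x) + 4 = 28.
Step 5. [(6*x) + 4 = 28] peel the +4: subtract 4 from each side ⇒ sub: 6*x = 24.
Step 6. [6*x = 24] 6 out front; divide by 6. So div: x = 4.

Answer: x ∈ {4}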